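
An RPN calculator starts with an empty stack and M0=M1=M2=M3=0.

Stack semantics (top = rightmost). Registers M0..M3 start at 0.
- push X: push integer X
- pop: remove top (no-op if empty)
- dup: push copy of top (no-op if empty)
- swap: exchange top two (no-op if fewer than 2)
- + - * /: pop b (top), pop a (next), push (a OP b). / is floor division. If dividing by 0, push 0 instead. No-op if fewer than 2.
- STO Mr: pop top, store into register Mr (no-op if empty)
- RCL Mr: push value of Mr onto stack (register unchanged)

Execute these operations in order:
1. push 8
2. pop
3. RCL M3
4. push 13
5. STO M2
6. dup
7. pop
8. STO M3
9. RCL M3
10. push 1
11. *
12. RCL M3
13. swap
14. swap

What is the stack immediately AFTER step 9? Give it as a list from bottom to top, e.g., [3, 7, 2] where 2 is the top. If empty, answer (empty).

After op 1 (push 8): stack=[8] mem=[0,0,0,0]
After op 2 (pop): stack=[empty] mem=[0,0,0,0]
After op 3 (RCL M3): stack=[0] mem=[0,0,0,0]
After op 4 (push 13): stack=[0,13] mem=[0,0,0,0]
After op 5 (STO M2): stack=[0] mem=[0,0,13,0]
After op 6 (dup): stack=[0,0] mem=[0,0,13,0]
After op 7 (pop): stack=[0] mem=[0,0,13,0]
After op 8 (STO M3): stack=[empty] mem=[0,0,13,0]
After op 9 (RCL M3): stack=[0] mem=[0,0,13,0]

[0]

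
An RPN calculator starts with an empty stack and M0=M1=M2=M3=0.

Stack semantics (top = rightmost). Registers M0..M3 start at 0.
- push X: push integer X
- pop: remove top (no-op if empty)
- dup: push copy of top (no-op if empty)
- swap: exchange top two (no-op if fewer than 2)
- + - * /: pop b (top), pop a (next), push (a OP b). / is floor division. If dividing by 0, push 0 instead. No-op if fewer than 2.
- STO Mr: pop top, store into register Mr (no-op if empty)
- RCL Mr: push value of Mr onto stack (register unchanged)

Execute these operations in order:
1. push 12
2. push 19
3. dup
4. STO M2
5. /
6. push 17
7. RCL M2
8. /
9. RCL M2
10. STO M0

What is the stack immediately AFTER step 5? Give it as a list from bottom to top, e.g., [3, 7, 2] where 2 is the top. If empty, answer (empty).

After op 1 (push 12): stack=[12] mem=[0,0,0,0]
After op 2 (push 19): stack=[12,19] mem=[0,0,0,0]
After op 3 (dup): stack=[12,19,19] mem=[0,0,0,0]
After op 4 (STO M2): stack=[12,19] mem=[0,0,19,0]
After op 5 (/): stack=[0] mem=[0,0,19,0]

[0]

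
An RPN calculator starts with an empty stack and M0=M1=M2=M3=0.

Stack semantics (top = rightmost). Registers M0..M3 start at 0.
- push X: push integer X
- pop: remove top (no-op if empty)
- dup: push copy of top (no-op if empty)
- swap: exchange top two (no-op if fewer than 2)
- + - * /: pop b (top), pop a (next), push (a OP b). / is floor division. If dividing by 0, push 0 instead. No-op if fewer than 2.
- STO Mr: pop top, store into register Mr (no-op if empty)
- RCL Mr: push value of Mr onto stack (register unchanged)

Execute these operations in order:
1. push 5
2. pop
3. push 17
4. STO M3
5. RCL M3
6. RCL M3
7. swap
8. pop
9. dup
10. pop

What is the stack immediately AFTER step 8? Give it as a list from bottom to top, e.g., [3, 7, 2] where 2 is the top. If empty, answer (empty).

After op 1 (push 5): stack=[5] mem=[0,0,0,0]
After op 2 (pop): stack=[empty] mem=[0,0,0,0]
After op 3 (push 17): stack=[17] mem=[0,0,0,0]
After op 4 (STO M3): stack=[empty] mem=[0,0,0,17]
After op 5 (RCL M3): stack=[17] mem=[0,0,0,17]
After op 6 (RCL M3): stack=[17,17] mem=[0,0,0,17]
After op 7 (swap): stack=[17,17] mem=[0,0,0,17]
After op 8 (pop): stack=[17] mem=[0,0,0,17]

[17]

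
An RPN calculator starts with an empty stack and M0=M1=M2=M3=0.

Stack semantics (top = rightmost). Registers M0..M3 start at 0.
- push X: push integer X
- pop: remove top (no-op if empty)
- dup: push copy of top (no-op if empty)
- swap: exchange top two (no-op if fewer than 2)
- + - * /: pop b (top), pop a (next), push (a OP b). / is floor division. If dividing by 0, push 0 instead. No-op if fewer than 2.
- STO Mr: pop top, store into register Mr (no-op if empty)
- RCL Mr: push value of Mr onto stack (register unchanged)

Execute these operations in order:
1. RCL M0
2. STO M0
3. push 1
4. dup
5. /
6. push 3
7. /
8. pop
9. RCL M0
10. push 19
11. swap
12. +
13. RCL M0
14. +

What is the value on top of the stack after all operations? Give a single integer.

Answer: 19

Derivation:
After op 1 (RCL M0): stack=[0] mem=[0,0,0,0]
After op 2 (STO M0): stack=[empty] mem=[0,0,0,0]
After op 3 (push 1): stack=[1] mem=[0,0,0,0]
After op 4 (dup): stack=[1,1] mem=[0,0,0,0]
After op 5 (/): stack=[1] mem=[0,0,0,0]
After op 6 (push 3): stack=[1,3] mem=[0,0,0,0]
After op 7 (/): stack=[0] mem=[0,0,0,0]
After op 8 (pop): stack=[empty] mem=[0,0,0,0]
After op 9 (RCL M0): stack=[0] mem=[0,0,0,0]
After op 10 (push 19): stack=[0,19] mem=[0,0,0,0]
After op 11 (swap): stack=[19,0] mem=[0,0,0,0]
After op 12 (+): stack=[19] mem=[0,0,0,0]
After op 13 (RCL M0): stack=[19,0] mem=[0,0,0,0]
After op 14 (+): stack=[19] mem=[0,0,0,0]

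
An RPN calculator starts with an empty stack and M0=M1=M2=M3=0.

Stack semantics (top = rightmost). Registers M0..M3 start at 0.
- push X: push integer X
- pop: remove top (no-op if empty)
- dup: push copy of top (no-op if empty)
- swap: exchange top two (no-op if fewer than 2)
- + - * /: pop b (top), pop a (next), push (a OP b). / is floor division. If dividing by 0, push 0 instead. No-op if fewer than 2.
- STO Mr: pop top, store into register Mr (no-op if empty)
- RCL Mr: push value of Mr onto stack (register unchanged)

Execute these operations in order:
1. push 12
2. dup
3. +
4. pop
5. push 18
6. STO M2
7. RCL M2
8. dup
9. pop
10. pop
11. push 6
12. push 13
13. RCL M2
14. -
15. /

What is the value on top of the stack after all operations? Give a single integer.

Answer: -2

Derivation:
After op 1 (push 12): stack=[12] mem=[0,0,0,0]
After op 2 (dup): stack=[12,12] mem=[0,0,0,0]
After op 3 (+): stack=[24] mem=[0,0,0,0]
After op 4 (pop): stack=[empty] mem=[0,0,0,0]
After op 5 (push 18): stack=[18] mem=[0,0,0,0]
After op 6 (STO M2): stack=[empty] mem=[0,0,18,0]
After op 7 (RCL M2): stack=[18] mem=[0,0,18,0]
After op 8 (dup): stack=[18,18] mem=[0,0,18,0]
After op 9 (pop): stack=[18] mem=[0,0,18,0]
After op 10 (pop): stack=[empty] mem=[0,0,18,0]
After op 11 (push 6): stack=[6] mem=[0,0,18,0]
After op 12 (push 13): stack=[6,13] mem=[0,0,18,0]
After op 13 (RCL M2): stack=[6,13,18] mem=[0,0,18,0]
After op 14 (-): stack=[6,-5] mem=[0,0,18,0]
After op 15 (/): stack=[-2] mem=[0,0,18,0]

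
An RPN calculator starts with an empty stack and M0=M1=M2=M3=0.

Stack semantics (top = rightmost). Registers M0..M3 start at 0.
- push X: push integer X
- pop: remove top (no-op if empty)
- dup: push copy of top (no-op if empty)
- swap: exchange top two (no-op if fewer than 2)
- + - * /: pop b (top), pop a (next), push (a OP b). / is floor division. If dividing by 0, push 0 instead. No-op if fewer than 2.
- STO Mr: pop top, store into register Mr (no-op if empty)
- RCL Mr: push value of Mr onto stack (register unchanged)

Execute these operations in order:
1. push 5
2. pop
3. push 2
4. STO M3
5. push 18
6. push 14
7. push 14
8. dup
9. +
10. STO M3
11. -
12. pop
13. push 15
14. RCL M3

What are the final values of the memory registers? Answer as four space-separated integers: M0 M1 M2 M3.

After op 1 (push 5): stack=[5] mem=[0,0,0,0]
After op 2 (pop): stack=[empty] mem=[0,0,0,0]
After op 3 (push 2): stack=[2] mem=[0,0,0,0]
After op 4 (STO M3): stack=[empty] mem=[0,0,0,2]
After op 5 (push 18): stack=[18] mem=[0,0,0,2]
After op 6 (push 14): stack=[18,14] mem=[0,0,0,2]
After op 7 (push 14): stack=[18,14,14] mem=[0,0,0,2]
After op 8 (dup): stack=[18,14,14,14] mem=[0,0,0,2]
After op 9 (+): stack=[18,14,28] mem=[0,0,0,2]
After op 10 (STO M3): stack=[18,14] mem=[0,0,0,28]
After op 11 (-): stack=[4] mem=[0,0,0,28]
After op 12 (pop): stack=[empty] mem=[0,0,0,28]
After op 13 (push 15): stack=[15] mem=[0,0,0,28]
After op 14 (RCL M3): stack=[15,28] mem=[0,0,0,28]

Answer: 0 0 0 28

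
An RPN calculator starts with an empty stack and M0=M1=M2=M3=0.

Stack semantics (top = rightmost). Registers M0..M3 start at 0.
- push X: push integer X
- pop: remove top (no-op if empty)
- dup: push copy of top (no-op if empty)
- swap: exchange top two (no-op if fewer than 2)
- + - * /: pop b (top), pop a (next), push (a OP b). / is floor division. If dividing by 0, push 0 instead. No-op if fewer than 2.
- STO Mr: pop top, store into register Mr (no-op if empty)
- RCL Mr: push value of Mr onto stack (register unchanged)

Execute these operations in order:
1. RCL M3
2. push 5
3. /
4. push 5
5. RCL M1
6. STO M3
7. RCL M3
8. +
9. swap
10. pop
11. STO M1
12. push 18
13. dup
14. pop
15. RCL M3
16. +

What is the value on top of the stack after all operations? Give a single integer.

Answer: 18

Derivation:
After op 1 (RCL M3): stack=[0] mem=[0,0,0,0]
After op 2 (push 5): stack=[0,5] mem=[0,0,0,0]
After op 3 (/): stack=[0] mem=[0,0,0,0]
After op 4 (push 5): stack=[0,5] mem=[0,0,0,0]
After op 5 (RCL M1): stack=[0,5,0] mem=[0,0,0,0]
After op 6 (STO M3): stack=[0,5] mem=[0,0,0,0]
After op 7 (RCL M3): stack=[0,5,0] mem=[0,0,0,0]
After op 8 (+): stack=[0,5] mem=[0,0,0,0]
After op 9 (swap): stack=[5,0] mem=[0,0,0,0]
After op 10 (pop): stack=[5] mem=[0,0,0,0]
After op 11 (STO M1): stack=[empty] mem=[0,5,0,0]
After op 12 (push 18): stack=[18] mem=[0,5,0,0]
After op 13 (dup): stack=[18,18] mem=[0,5,0,0]
After op 14 (pop): stack=[18] mem=[0,5,0,0]
After op 15 (RCL M3): stack=[18,0] mem=[0,5,0,0]
After op 16 (+): stack=[18] mem=[0,5,0,0]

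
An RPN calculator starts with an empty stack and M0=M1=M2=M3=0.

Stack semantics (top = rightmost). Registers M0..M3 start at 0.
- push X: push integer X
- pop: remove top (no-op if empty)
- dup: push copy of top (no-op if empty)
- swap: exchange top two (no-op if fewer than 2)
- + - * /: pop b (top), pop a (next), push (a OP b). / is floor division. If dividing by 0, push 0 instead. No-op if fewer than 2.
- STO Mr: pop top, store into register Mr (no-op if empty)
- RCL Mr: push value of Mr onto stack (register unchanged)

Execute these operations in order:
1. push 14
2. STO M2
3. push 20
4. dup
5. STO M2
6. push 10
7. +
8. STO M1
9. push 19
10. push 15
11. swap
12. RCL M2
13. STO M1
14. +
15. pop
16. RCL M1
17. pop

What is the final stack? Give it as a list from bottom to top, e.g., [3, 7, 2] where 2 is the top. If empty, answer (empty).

After op 1 (push 14): stack=[14] mem=[0,0,0,0]
After op 2 (STO M2): stack=[empty] mem=[0,0,14,0]
After op 3 (push 20): stack=[20] mem=[0,0,14,0]
After op 4 (dup): stack=[20,20] mem=[0,0,14,0]
After op 5 (STO M2): stack=[20] mem=[0,0,20,0]
After op 6 (push 10): stack=[20,10] mem=[0,0,20,0]
After op 7 (+): stack=[30] mem=[0,0,20,0]
After op 8 (STO M1): stack=[empty] mem=[0,30,20,0]
After op 9 (push 19): stack=[19] mem=[0,30,20,0]
After op 10 (push 15): stack=[19,15] mem=[0,30,20,0]
After op 11 (swap): stack=[15,19] mem=[0,30,20,0]
After op 12 (RCL M2): stack=[15,19,20] mem=[0,30,20,0]
After op 13 (STO M1): stack=[15,19] mem=[0,20,20,0]
After op 14 (+): stack=[34] mem=[0,20,20,0]
After op 15 (pop): stack=[empty] mem=[0,20,20,0]
After op 16 (RCL M1): stack=[20] mem=[0,20,20,0]
After op 17 (pop): stack=[empty] mem=[0,20,20,0]

Answer: (empty)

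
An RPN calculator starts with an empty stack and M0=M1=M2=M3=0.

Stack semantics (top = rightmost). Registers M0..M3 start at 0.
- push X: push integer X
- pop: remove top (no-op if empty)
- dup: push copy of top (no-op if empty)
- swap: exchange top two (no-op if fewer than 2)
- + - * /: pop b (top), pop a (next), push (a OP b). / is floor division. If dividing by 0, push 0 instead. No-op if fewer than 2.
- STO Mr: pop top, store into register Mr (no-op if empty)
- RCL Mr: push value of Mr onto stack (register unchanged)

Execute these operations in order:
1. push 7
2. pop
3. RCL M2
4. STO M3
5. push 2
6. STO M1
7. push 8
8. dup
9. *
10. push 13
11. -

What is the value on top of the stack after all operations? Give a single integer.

After op 1 (push 7): stack=[7] mem=[0,0,0,0]
After op 2 (pop): stack=[empty] mem=[0,0,0,0]
After op 3 (RCL M2): stack=[0] mem=[0,0,0,0]
After op 4 (STO M3): stack=[empty] mem=[0,0,0,0]
After op 5 (push 2): stack=[2] mem=[0,0,0,0]
After op 6 (STO M1): stack=[empty] mem=[0,2,0,0]
After op 7 (push 8): stack=[8] mem=[0,2,0,0]
After op 8 (dup): stack=[8,8] mem=[0,2,0,0]
After op 9 (*): stack=[64] mem=[0,2,0,0]
After op 10 (push 13): stack=[64,13] mem=[0,2,0,0]
After op 11 (-): stack=[51] mem=[0,2,0,0]

Answer: 51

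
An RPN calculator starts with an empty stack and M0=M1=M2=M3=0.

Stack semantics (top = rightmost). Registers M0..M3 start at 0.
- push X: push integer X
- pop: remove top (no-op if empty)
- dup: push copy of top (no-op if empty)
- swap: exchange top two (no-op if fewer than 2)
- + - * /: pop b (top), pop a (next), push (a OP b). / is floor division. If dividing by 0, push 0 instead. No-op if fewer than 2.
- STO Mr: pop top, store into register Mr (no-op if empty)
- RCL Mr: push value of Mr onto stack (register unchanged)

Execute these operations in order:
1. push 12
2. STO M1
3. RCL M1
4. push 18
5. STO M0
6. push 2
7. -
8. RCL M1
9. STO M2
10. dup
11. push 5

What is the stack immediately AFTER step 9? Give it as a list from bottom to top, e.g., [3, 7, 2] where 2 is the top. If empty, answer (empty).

After op 1 (push 12): stack=[12] mem=[0,0,0,0]
After op 2 (STO M1): stack=[empty] mem=[0,12,0,0]
After op 3 (RCL M1): stack=[12] mem=[0,12,0,0]
After op 4 (push 18): stack=[12,18] mem=[0,12,0,0]
After op 5 (STO M0): stack=[12] mem=[18,12,0,0]
After op 6 (push 2): stack=[12,2] mem=[18,12,0,0]
After op 7 (-): stack=[10] mem=[18,12,0,0]
After op 8 (RCL M1): stack=[10,12] mem=[18,12,0,0]
After op 9 (STO M2): stack=[10] mem=[18,12,12,0]

[10]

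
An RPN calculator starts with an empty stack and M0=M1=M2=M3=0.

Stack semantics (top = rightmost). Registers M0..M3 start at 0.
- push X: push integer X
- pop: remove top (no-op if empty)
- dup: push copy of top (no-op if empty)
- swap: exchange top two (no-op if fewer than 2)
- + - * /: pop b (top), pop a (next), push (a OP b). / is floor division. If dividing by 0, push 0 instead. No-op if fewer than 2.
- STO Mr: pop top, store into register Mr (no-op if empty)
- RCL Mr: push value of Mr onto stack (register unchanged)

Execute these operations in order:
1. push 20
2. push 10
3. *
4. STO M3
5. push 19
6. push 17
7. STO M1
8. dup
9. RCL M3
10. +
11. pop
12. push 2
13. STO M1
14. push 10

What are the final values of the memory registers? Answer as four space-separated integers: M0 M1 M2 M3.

After op 1 (push 20): stack=[20] mem=[0,0,0,0]
After op 2 (push 10): stack=[20,10] mem=[0,0,0,0]
After op 3 (*): stack=[200] mem=[0,0,0,0]
After op 4 (STO M3): stack=[empty] mem=[0,0,0,200]
After op 5 (push 19): stack=[19] mem=[0,0,0,200]
After op 6 (push 17): stack=[19,17] mem=[0,0,0,200]
After op 7 (STO M1): stack=[19] mem=[0,17,0,200]
After op 8 (dup): stack=[19,19] mem=[0,17,0,200]
After op 9 (RCL M3): stack=[19,19,200] mem=[0,17,0,200]
After op 10 (+): stack=[19,219] mem=[0,17,0,200]
After op 11 (pop): stack=[19] mem=[0,17,0,200]
After op 12 (push 2): stack=[19,2] mem=[0,17,0,200]
After op 13 (STO M1): stack=[19] mem=[0,2,0,200]
After op 14 (push 10): stack=[19,10] mem=[0,2,0,200]

Answer: 0 2 0 200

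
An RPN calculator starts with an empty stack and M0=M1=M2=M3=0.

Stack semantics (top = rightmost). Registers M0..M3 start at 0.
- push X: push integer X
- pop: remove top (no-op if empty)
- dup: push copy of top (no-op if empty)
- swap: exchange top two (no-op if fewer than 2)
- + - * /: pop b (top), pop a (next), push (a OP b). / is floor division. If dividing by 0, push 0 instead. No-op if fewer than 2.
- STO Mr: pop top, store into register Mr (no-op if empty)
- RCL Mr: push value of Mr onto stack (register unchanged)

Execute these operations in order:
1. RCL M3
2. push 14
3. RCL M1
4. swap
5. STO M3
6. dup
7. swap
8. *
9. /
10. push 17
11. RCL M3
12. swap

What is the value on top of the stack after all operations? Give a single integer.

Answer: 17

Derivation:
After op 1 (RCL M3): stack=[0] mem=[0,0,0,0]
After op 2 (push 14): stack=[0,14] mem=[0,0,0,0]
After op 3 (RCL M1): stack=[0,14,0] mem=[0,0,0,0]
After op 4 (swap): stack=[0,0,14] mem=[0,0,0,0]
After op 5 (STO M3): stack=[0,0] mem=[0,0,0,14]
After op 6 (dup): stack=[0,0,0] mem=[0,0,0,14]
After op 7 (swap): stack=[0,0,0] mem=[0,0,0,14]
After op 8 (*): stack=[0,0] mem=[0,0,0,14]
After op 9 (/): stack=[0] mem=[0,0,0,14]
After op 10 (push 17): stack=[0,17] mem=[0,0,0,14]
After op 11 (RCL M3): stack=[0,17,14] mem=[0,0,0,14]
After op 12 (swap): stack=[0,14,17] mem=[0,0,0,14]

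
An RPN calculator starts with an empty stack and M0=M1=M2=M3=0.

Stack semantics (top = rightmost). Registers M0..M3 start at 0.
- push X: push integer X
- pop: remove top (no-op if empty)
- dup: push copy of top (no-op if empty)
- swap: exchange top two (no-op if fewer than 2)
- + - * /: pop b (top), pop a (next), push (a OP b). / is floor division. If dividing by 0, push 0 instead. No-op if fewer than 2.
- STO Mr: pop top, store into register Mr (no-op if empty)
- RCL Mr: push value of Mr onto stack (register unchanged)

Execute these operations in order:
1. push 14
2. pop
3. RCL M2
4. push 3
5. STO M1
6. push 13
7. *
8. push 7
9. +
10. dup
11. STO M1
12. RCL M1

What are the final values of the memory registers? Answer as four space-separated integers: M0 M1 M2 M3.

Answer: 0 7 0 0

Derivation:
After op 1 (push 14): stack=[14] mem=[0,0,0,0]
After op 2 (pop): stack=[empty] mem=[0,0,0,0]
After op 3 (RCL M2): stack=[0] mem=[0,0,0,0]
After op 4 (push 3): stack=[0,3] mem=[0,0,0,0]
After op 5 (STO M1): stack=[0] mem=[0,3,0,0]
After op 6 (push 13): stack=[0,13] mem=[0,3,0,0]
After op 7 (*): stack=[0] mem=[0,3,0,0]
After op 8 (push 7): stack=[0,7] mem=[0,3,0,0]
After op 9 (+): stack=[7] mem=[0,3,0,0]
After op 10 (dup): stack=[7,7] mem=[0,3,0,0]
After op 11 (STO M1): stack=[7] mem=[0,7,0,0]
After op 12 (RCL M1): stack=[7,7] mem=[0,7,0,0]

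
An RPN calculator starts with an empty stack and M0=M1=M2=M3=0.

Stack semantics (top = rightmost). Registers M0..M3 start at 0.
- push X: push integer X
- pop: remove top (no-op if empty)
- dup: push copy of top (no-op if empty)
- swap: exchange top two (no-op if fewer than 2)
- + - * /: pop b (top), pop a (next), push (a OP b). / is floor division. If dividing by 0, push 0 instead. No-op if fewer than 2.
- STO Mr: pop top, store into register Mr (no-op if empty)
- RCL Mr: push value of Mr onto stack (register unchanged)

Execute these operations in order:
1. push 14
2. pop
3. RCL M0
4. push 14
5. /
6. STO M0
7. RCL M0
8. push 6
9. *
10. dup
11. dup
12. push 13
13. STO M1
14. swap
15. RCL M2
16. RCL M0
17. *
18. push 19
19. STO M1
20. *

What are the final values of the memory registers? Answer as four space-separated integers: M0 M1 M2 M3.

After op 1 (push 14): stack=[14] mem=[0,0,0,0]
After op 2 (pop): stack=[empty] mem=[0,0,0,0]
After op 3 (RCL M0): stack=[0] mem=[0,0,0,0]
After op 4 (push 14): stack=[0,14] mem=[0,0,0,0]
After op 5 (/): stack=[0] mem=[0,0,0,0]
After op 6 (STO M0): stack=[empty] mem=[0,0,0,0]
After op 7 (RCL M0): stack=[0] mem=[0,0,0,0]
After op 8 (push 6): stack=[0,6] mem=[0,0,0,0]
After op 9 (*): stack=[0] mem=[0,0,0,0]
After op 10 (dup): stack=[0,0] mem=[0,0,0,0]
After op 11 (dup): stack=[0,0,0] mem=[0,0,0,0]
After op 12 (push 13): stack=[0,0,0,13] mem=[0,0,0,0]
After op 13 (STO M1): stack=[0,0,0] mem=[0,13,0,0]
After op 14 (swap): stack=[0,0,0] mem=[0,13,0,0]
After op 15 (RCL M2): stack=[0,0,0,0] mem=[0,13,0,0]
After op 16 (RCL M0): stack=[0,0,0,0,0] mem=[0,13,0,0]
After op 17 (*): stack=[0,0,0,0] mem=[0,13,0,0]
After op 18 (push 19): stack=[0,0,0,0,19] mem=[0,13,0,0]
After op 19 (STO M1): stack=[0,0,0,0] mem=[0,19,0,0]
After op 20 (*): stack=[0,0,0] mem=[0,19,0,0]

Answer: 0 19 0 0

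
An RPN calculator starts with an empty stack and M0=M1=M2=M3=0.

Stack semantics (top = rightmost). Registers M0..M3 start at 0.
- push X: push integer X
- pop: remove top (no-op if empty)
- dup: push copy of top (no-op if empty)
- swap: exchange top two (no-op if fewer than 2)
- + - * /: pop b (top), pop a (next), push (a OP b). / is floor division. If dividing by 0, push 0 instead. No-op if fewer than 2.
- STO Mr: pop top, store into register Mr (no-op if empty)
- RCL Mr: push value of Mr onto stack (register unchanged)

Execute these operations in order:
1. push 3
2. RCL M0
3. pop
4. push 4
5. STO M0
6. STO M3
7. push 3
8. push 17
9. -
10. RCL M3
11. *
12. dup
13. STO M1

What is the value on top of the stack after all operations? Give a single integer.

Answer: -42

Derivation:
After op 1 (push 3): stack=[3] mem=[0,0,0,0]
After op 2 (RCL M0): stack=[3,0] mem=[0,0,0,0]
After op 3 (pop): stack=[3] mem=[0,0,0,0]
After op 4 (push 4): stack=[3,4] mem=[0,0,0,0]
After op 5 (STO M0): stack=[3] mem=[4,0,0,0]
After op 6 (STO M3): stack=[empty] mem=[4,0,0,3]
After op 7 (push 3): stack=[3] mem=[4,0,0,3]
After op 8 (push 17): stack=[3,17] mem=[4,0,0,3]
After op 9 (-): stack=[-14] mem=[4,0,0,3]
After op 10 (RCL M3): stack=[-14,3] mem=[4,0,0,3]
After op 11 (*): stack=[-42] mem=[4,0,0,3]
After op 12 (dup): stack=[-42,-42] mem=[4,0,0,3]
After op 13 (STO M1): stack=[-42] mem=[4,-42,0,3]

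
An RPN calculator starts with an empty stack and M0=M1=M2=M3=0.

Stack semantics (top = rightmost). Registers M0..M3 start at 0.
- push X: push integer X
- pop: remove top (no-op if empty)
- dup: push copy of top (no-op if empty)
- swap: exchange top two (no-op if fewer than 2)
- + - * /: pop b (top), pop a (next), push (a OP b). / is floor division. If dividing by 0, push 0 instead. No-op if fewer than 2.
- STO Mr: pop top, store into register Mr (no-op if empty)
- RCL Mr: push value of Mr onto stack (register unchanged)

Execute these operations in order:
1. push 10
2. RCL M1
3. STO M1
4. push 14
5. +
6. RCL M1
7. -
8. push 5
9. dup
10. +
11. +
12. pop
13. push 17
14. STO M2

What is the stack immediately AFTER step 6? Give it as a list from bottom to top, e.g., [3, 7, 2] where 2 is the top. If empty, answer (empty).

After op 1 (push 10): stack=[10] mem=[0,0,0,0]
After op 2 (RCL M1): stack=[10,0] mem=[0,0,0,0]
After op 3 (STO M1): stack=[10] mem=[0,0,0,0]
After op 4 (push 14): stack=[10,14] mem=[0,0,0,0]
After op 5 (+): stack=[24] mem=[0,0,0,0]
After op 6 (RCL M1): stack=[24,0] mem=[0,0,0,0]

[24, 0]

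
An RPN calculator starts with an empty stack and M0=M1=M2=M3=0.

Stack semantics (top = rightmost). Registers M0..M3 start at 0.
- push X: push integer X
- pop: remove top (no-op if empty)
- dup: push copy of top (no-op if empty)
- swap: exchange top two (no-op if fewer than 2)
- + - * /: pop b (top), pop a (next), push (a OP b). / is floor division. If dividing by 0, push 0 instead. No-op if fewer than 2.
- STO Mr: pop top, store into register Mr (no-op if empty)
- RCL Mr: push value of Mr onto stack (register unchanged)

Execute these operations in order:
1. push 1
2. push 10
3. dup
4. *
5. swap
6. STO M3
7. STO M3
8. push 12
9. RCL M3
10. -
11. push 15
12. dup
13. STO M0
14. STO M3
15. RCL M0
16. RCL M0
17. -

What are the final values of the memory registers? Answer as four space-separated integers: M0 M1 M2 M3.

After op 1 (push 1): stack=[1] mem=[0,0,0,0]
After op 2 (push 10): stack=[1,10] mem=[0,0,0,0]
After op 3 (dup): stack=[1,10,10] mem=[0,0,0,0]
After op 4 (*): stack=[1,100] mem=[0,0,0,0]
After op 5 (swap): stack=[100,1] mem=[0,0,0,0]
After op 6 (STO M3): stack=[100] mem=[0,0,0,1]
After op 7 (STO M3): stack=[empty] mem=[0,0,0,100]
After op 8 (push 12): stack=[12] mem=[0,0,0,100]
After op 9 (RCL M3): stack=[12,100] mem=[0,0,0,100]
After op 10 (-): stack=[-88] mem=[0,0,0,100]
After op 11 (push 15): stack=[-88,15] mem=[0,0,0,100]
After op 12 (dup): stack=[-88,15,15] mem=[0,0,0,100]
After op 13 (STO M0): stack=[-88,15] mem=[15,0,0,100]
After op 14 (STO M3): stack=[-88] mem=[15,0,0,15]
After op 15 (RCL M0): stack=[-88,15] mem=[15,0,0,15]
After op 16 (RCL M0): stack=[-88,15,15] mem=[15,0,0,15]
After op 17 (-): stack=[-88,0] mem=[15,0,0,15]

Answer: 15 0 0 15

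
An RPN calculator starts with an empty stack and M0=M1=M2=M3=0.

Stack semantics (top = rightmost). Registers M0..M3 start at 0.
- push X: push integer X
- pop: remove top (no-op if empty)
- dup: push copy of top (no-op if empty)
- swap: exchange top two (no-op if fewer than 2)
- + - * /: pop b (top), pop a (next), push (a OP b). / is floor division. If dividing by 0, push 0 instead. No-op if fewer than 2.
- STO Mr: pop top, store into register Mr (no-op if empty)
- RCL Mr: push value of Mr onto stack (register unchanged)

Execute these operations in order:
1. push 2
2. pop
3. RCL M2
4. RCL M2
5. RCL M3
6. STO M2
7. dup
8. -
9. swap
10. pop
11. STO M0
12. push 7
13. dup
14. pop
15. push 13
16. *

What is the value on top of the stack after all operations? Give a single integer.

After op 1 (push 2): stack=[2] mem=[0,0,0,0]
After op 2 (pop): stack=[empty] mem=[0,0,0,0]
After op 3 (RCL M2): stack=[0] mem=[0,0,0,0]
After op 4 (RCL M2): stack=[0,0] mem=[0,0,0,0]
After op 5 (RCL M3): stack=[0,0,0] mem=[0,0,0,0]
After op 6 (STO M2): stack=[0,0] mem=[0,0,0,0]
After op 7 (dup): stack=[0,0,0] mem=[0,0,0,0]
After op 8 (-): stack=[0,0] mem=[0,0,0,0]
After op 9 (swap): stack=[0,0] mem=[0,0,0,0]
After op 10 (pop): stack=[0] mem=[0,0,0,0]
After op 11 (STO M0): stack=[empty] mem=[0,0,0,0]
After op 12 (push 7): stack=[7] mem=[0,0,0,0]
After op 13 (dup): stack=[7,7] mem=[0,0,0,0]
After op 14 (pop): stack=[7] mem=[0,0,0,0]
After op 15 (push 13): stack=[7,13] mem=[0,0,0,0]
After op 16 (*): stack=[91] mem=[0,0,0,0]

Answer: 91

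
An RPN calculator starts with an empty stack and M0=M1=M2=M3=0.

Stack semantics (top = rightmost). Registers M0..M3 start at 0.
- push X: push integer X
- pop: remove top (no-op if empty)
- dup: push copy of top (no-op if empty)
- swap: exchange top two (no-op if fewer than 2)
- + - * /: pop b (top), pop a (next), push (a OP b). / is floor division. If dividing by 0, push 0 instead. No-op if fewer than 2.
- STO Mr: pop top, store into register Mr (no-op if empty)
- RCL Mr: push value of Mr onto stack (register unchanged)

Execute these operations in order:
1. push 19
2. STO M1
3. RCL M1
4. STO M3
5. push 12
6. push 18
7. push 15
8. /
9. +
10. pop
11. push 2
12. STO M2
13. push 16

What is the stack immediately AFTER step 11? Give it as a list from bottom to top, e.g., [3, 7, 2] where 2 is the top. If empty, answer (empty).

After op 1 (push 19): stack=[19] mem=[0,0,0,0]
After op 2 (STO M1): stack=[empty] mem=[0,19,0,0]
After op 3 (RCL M1): stack=[19] mem=[0,19,0,0]
After op 4 (STO M3): stack=[empty] mem=[0,19,0,19]
After op 5 (push 12): stack=[12] mem=[0,19,0,19]
After op 6 (push 18): stack=[12,18] mem=[0,19,0,19]
After op 7 (push 15): stack=[12,18,15] mem=[0,19,0,19]
After op 8 (/): stack=[12,1] mem=[0,19,0,19]
After op 9 (+): stack=[13] mem=[0,19,0,19]
After op 10 (pop): stack=[empty] mem=[0,19,0,19]
After op 11 (push 2): stack=[2] mem=[0,19,0,19]

[2]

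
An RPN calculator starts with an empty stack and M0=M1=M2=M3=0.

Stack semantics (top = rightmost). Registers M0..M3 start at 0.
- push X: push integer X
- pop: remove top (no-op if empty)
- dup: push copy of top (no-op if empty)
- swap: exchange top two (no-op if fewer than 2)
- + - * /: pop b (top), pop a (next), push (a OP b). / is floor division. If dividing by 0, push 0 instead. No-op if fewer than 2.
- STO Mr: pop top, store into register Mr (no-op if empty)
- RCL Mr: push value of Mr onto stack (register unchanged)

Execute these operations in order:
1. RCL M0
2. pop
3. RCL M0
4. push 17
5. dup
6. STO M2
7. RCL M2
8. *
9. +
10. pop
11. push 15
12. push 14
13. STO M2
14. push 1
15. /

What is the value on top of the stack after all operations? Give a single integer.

After op 1 (RCL M0): stack=[0] mem=[0,0,0,0]
After op 2 (pop): stack=[empty] mem=[0,0,0,0]
After op 3 (RCL M0): stack=[0] mem=[0,0,0,0]
After op 4 (push 17): stack=[0,17] mem=[0,0,0,0]
After op 5 (dup): stack=[0,17,17] mem=[0,0,0,0]
After op 6 (STO M2): stack=[0,17] mem=[0,0,17,0]
After op 7 (RCL M2): stack=[0,17,17] mem=[0,0,17,0]
After op 8 (*): stack=[0,289] mem=[0,0,17,0]
After op 9 (+): stack=[289] mem=[0,0,17,0]
After op 10 (pop): stack=[empty] mem=[0,0,17,0]
After op 11 (push 15): stack=[15] mem=[0,0,17,0]
After op 12 (push 14): stack=[15,14] mem=[0,0,17,0]
After op 13 (STO M2): stack=[15] mem=[0,0,14,0]
After op 14 (push 1): stack=[15,1] mem=[0,0,14,0]
After op 15 (/): stack=[15] mem=[0,0,14,0]

Answer: 15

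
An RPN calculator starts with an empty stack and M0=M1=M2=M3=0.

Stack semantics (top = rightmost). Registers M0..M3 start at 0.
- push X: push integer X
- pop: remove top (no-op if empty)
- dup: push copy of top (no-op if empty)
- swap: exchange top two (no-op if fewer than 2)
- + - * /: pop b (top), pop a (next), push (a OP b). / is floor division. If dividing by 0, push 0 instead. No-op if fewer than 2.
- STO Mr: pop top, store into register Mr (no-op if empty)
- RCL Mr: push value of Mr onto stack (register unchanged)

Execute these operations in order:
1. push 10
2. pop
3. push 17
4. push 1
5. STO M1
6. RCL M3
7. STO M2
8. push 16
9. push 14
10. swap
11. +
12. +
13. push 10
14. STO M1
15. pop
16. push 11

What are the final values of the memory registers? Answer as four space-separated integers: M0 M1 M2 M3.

After op 1 (push 10): stack=[10] mem=[0,0,0,0]
After op 2 (pop): stack=[empty] mem=[0,0,0,0]
After op 3 (push 17): stack=[17] mem=[0,0,0,0]
After op 4 (push 1): stack=[17,1] mem=[0,0,0,0]
After op 5 (STO M1): stack=[17] mem=[0,1,0,0]
After op 6 (RCL M3): stack=[17,0] mem=[0,1,0,0]
After op 7 (STO M2): stack=[17] mem=[0,1,0,0]
After op 8 (push 16): stack=[17,16] mem=[0,1,0,0]
After op 9 (push 14): stack=[17,16,14] mem=[0,1,0,0]
After op 10 (swap): stack=[17,14,16] mem=[0,1,0,0]
After op 11 (+): stack=[17,30] mem=[0,1,0,0]
After op 12 (+): stack=[47] mem=[0,1,0,0]
After op 13 (push 10): stack=[47,10] mem=[0,1,0,0]
After op 14 (STO M1): stack=[47] mem=[0,10,0,0]
After op 15 (pop): stack=[empty] mem=[0,10,0,0]
After op 16 (push 11): stack=[11] mem=[0,10,0,0]

Answer: 0 10 0 0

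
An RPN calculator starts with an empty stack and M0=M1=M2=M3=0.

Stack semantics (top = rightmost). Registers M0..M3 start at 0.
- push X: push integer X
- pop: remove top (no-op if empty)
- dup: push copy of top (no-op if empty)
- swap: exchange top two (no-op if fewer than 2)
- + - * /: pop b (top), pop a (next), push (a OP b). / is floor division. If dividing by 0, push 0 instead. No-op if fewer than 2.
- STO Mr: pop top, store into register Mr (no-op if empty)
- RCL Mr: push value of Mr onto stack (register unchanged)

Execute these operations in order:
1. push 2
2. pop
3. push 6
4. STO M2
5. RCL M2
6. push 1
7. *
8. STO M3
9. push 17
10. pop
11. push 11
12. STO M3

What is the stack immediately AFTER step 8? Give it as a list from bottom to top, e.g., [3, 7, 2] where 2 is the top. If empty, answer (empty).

After op 1 (push 2): stack=[2] mem=[0,0,0,0]
After op 2 (pop): stack=[empty] mem=[0,0,0,0]
After op 3 (push 6): stack=[6] mem=[0,0,0,0]
After op 4 (STO M2): stack=[empty] mem=[0,0,6,0]
After op 5 (RCL M2): stack=[6] mem=[0,0,6,0]
After op 6 (push 1): stack=[6,1] mem=[0,0,6,0]
After op 7 (*): stack=[6] mem=[0,0,6,0]
After op 8 (STO M3): stack=[empty] mem=[0,0,6,6]

(empty)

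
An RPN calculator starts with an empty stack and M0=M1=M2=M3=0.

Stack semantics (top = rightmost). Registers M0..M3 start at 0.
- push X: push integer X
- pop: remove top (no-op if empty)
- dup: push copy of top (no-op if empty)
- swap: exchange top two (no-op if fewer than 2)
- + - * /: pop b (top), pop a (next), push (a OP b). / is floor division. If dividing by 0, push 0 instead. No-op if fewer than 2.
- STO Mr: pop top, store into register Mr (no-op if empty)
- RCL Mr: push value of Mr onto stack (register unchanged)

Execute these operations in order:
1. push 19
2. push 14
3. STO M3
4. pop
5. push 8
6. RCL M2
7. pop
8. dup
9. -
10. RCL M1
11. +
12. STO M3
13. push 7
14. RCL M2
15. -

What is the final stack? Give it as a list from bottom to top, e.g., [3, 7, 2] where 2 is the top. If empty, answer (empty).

After op 1 (push 19): stack=[19] mem=[0,0,0,0]
After op 2 (push 14): stack=[19,14] mem=[0,0,0,0]
After op 3 (STO M3): stack=[19] mem=[0,0,0,14]
After op 4 (pop): stack=[empty] mem=[0,0,0,14]
After op 5 (push 8): stack=[8] mem=[0,0,0,14]
After op 6 (RCL M2): stack=[8,0] mem=[0,0,0,14]
After op 7 (pop): stack=[8] mem=[0,0,0,14]
After op 8 (dup): stack=[8,8] mem=[0,0,0,14]
After op 9 (-): stack=[0] mem=[0,0,0,14]
After op 10 (RCL M1): stack=[0,0] mem=[0,0,0,14]
After op 11 (+): stack=[0] mem=[0,0,0,14]
After op 12 (STO M3): stack=[empty] mem=[0,0,0,0]
After op 13 (push 7): stack=[7] mem=[0,0,0,0]
After op 14 (RCL M2): stack=[7,0] mem=[0,0,0,0]
After op 15 (-): stack=[7] mem=[0,0,0,0]

Answer: [7]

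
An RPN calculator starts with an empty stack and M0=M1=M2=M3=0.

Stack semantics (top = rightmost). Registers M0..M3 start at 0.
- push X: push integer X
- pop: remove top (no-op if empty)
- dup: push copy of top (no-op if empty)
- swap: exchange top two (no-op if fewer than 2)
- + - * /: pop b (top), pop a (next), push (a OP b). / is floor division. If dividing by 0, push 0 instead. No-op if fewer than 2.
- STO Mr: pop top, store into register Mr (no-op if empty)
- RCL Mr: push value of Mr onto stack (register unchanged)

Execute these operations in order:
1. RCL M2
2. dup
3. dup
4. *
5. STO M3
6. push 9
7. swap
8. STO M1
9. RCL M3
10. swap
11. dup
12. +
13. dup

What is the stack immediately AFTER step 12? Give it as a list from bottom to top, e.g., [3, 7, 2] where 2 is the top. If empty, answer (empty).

After op 1 (RCL M2): stack=[0] mem=[0,0,0,0]
After op 2 (dup): stack=[0,0] mem=[0,0,0,0]
After op 3 (dup): stack=[0,0,0] mem=[0,0,0,0]
After op 4 (*): stack=[0,0] mem=[0,0,0,0]
After op 5 (STO M3): stack=[0] mem=[0,0,0,0]
After op 6 (push 9): stack=[0,9] mem=[0,0,0,0]
After op 7 (swap): stack=[9,0] mem=[0,0,0,0]
After op 8 (STO M1): stack=[9] mem=[0,0,0,0]
After op 9 (RCL M3): stack=[9,0] mem=[0,0,0,0]
After op 10 (swap): stack=[0,9] mem=[0,0,0,0]
After op 11 (dup): stack=[0,9,9] mem=[0,0,0,0]
After op 12 (+): stack=[0,18] mem=[0,0,0,0]

[0, 18]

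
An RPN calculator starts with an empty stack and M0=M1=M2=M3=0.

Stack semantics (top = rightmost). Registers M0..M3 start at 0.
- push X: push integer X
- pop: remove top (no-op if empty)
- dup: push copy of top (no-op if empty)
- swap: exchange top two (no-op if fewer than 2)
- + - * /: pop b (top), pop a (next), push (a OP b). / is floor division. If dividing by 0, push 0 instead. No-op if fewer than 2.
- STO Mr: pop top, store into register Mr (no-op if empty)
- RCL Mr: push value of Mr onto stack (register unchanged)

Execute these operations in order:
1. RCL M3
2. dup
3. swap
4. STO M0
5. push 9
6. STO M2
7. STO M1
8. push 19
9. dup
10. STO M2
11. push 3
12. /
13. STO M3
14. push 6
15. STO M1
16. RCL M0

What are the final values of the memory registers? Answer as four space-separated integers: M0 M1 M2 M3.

Answer: 0 6 19 6

Derivation:
After op 1 (RCL M3): stack=[0] mem=[0,0,0,0]
After op 2 (dup): stack=[0,0] mem=[0,0,0,0]
After op 3 (swap): stack=[0,0] mem=[0,0,0,0]
After op 4 (STO M0): stack=[0] mem=[0,0,0,0]
After op 5 (push 9): stack=[0,9] mem=[0,0,0,0]
After op 6 (STO M2): stack=[0] mem=[0,0,9,0]
After op 7 (STO M1): stack=[empty] mem=[0,0,9,0]
After op 8 (push 19): stack=[19] mem=[0,0,9,0]
After op 9 (dup): stack=[19,19] mem=[0,0,9,0]
After op 10 (STO M2): stack=[19] mem=[0,0,19,0]
After op 11 (push 3): stack=[19,3] mem=[0,0,19,0]
After op 12 (/): stack=[6] mem=[0,0,19,0]
After op 13 (STO M3): stack=[empty] mem=[0,0,19,6]
After op 14 (push 6): stack=[6] mem=[0,0,19,6]
After op 15 (STO M1): stack=[empty] mem=[0,6,19,6]
After op 16 (RCL M0): stack=[0] mem=[0,6,19,6]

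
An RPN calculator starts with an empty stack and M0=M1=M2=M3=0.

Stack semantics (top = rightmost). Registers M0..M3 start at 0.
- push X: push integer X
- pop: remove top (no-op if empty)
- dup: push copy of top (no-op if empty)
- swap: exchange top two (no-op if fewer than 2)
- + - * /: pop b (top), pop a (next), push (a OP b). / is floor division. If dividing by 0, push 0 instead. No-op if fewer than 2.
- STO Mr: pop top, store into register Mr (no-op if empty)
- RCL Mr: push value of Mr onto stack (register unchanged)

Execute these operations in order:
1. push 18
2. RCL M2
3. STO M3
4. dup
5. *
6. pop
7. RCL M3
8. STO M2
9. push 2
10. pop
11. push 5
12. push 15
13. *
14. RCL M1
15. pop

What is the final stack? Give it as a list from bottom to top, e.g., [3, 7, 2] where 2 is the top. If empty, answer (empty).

After op 1 (push 18): stack=[18] mem=[0,0,0,0]
After op 2 (RCL M2): stack=[18,0] mem=[0,0,0,0]
After op 3 (STO M3): stack=[18] mem=[0,0,0,0]
After op 4 (dup): stack=[18,18] mem=[0,0,0,0]
After op 5 (*): stack=[324] mem=[0,0,0,0]
After op 6 (pop): stack=[empty] mem=[0,0,0,0]
After op 7 (RCL M3): stack=[0] mem=[0,0,0,0]
After op 8 (STO M2): stack=[empty] mem=[0,0,0,0]
After op 9 (push 2): stack=[2] mem=[0,0,0,0]
After op 10 (pop): stack=[empty] mem=[0,0,0,0]
After op 11 (push 5): stack=[5] mem=[0,0,0,0]
After op 12 (push 15): stack=[5,15] mem=[0,0,0,0]
After op 13 (*): stack=[75] mem=[0,0,0,0]
After op 14 (RCL M1): stack=[75,0] mem=[0,0,0,0]
After op 15 (pop): stack=[75] mem=[0,0,0,0]

Answer: [75]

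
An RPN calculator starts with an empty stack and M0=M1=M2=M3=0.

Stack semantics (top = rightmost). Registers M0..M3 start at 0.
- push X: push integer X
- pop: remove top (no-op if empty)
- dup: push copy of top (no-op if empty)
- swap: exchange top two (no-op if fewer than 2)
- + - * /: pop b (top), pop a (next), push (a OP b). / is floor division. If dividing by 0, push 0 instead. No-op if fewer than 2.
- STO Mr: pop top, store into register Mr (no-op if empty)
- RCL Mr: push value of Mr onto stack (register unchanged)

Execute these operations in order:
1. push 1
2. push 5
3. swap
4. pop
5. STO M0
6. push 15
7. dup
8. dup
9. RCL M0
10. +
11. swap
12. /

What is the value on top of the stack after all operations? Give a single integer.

Answer: 1

Derivation:
After op 1 (push 1): stack=[1] mem=[0,0,0,0]
After op 2 (push 5): stack=[1,5] mem=[0,0,0,0]
After op 3 (swap): stack=[5,1] mem=[0,0,0,0]
After op 4 (pop): stack=[5] mem=[0,0,0,0]
After op 5 (STO M0): stack=[empty] mem=[5,0,0,0]
After op 6 (push 15): stack=[15] mem=[5,0,0,0]
After op 7 (dup): stack=[15,15] mem=[5,0,0,0]
After op 8 (dup): stack=[15,15,15] mem=[5,0,0,0]
After op 9 (RCL M0): stack=[15,15,15,5] mem=[5,0,0,0]
After op 10 (+): stack=[15,15,20] mem=[5,0,0,0]
After op 11 (swap): stack=[15,20,15] mem=[5,0,0,0]
After op 12 (/): stack=[15,1] mem=[5,0,0,0]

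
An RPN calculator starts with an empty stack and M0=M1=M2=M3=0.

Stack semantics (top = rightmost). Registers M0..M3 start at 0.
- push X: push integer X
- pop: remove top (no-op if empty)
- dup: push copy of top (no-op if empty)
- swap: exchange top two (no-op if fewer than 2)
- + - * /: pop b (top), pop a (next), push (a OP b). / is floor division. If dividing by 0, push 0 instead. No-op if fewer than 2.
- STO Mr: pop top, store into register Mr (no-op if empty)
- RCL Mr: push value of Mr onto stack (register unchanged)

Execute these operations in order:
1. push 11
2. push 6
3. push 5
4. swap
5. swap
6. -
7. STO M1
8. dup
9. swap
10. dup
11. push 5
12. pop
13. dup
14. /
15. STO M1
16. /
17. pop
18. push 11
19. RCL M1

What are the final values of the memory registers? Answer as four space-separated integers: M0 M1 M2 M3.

Answer: 0 1 0 0

Derivation:
After op 1 (push 11): stack=[11] mem=[0,0,0,0]
After op 2 (push 6): stack=[11,6] mem=[0,0,0,0]
After op 3 (push 5): stack=[11,6,5] mem=[0,0,0,0]
After op 4 (swap): stack=[11,5,6] mem=[0,0,0,0]
After op 5 (swap): stack=[11,6,5] mem=[0,0,0,0]
After op 6 (-): stack=[11,1] mem=[0,0,0,0]
After op 7 (STO M1): stack=[11] mem=[0,1,0,0]
After op 8 (dup): stack=[11,11] mem=[0,1,0,0]
After op 9 (swap): stack=[11,11] mem=[0,1,0,0]
After op 10 (dup): stack=[11,11,11] mem=[0,1,0,0]
After op 11 (push 5): stack=[11,11,11,5] mem=[0,1,0,0]
After op 12 (pop): stack=[11,11,11] mem=[0,1,0,0]
After op 13 (dup): stack=[11,11,11,11] mem=[0,1,0,0]
After op 14 (/): stack=[11,11,1] mem=[0,1,0,0]
After op 15 (STO M1): stack=[11,11] mem=[0,1,0,0]
After op 16 (/): stack=[1] mem=[0,1,0,0]
After op 17 (pop): stack=[empty] mem=[0,1,0,0]
After op 18 (push 11): stack=[11] mem=[0,1,0,0]
After op 19 (RCL M1): stack=[11,1] mem=[0,1,0,0]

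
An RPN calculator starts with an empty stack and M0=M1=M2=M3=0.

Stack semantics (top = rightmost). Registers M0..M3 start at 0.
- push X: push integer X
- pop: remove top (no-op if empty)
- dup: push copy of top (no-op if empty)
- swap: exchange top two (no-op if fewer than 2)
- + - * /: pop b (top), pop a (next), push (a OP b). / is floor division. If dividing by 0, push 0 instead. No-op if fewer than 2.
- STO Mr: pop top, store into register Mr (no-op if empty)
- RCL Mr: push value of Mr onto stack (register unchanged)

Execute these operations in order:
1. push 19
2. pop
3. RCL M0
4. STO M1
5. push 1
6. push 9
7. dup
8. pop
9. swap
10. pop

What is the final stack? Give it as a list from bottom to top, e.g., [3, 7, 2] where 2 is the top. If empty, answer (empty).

Answer: [9]

Derivation:
After op 1 (push 19): stack=[19] mem=[0,0,0,0]
After op 2 (pop): stack=[empty] mem=[0,0,0,0]
After op 3 (RCL M0): stack=[0] mem=[0,0,0,0]
After op 4 (STO M1): stack=[empty] mem=[0,0,0,0]
After op 5 (push 1): stack=[1] mem=[0,0,0,0]
After op 6 (push 9): stack=[1,9] mem=[0,0,0,0]
After op 7 (dup): stack=[1,9,9] mem=[0,0,0,0]
After op 8 (pop): stack=[1,9] mem=[0,0,0,0]
After op 9 (swap): stack=[9,1] mem=[0,0,0,0]
After op 10 (pop): stack=[9] mem=[0,0,0,0]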